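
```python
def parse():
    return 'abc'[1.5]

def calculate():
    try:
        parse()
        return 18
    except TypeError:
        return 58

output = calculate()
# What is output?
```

Step-by-step execution trace:
1. `calculate()` calls `parse()`.
2. `parse()` evaluates `'abc'[1.5]`, which raises TypeError; it propagates to the caller.
3. `return 18` is not reached.
4. `except TypeError` in calculate matches → returns 58.
5. output = 58.
Result: 58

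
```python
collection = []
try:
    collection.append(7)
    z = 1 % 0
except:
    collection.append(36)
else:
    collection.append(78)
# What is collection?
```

Step-by-step execution trace:
1. try: `collection.append(7)` → collection = [7].
2. `z = 1 % 0` raises ZeroDivisionError.
3. bare `except` matches → `collection.append(36)` → collection = [7, 36].
4. `else` is skipped (an exception was raised).
Result: [7, 36]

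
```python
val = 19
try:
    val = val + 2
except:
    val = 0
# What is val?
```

Step-by-step execution trace:
1. val starts at 19.
2. try: `val = val + 2` → val = 21. No exception raised.
3. `except` is skipped.
Result: 21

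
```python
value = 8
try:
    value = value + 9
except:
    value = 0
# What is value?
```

Step-by-step execution trace:
1. value starts at 8.
2. try: `value = value + 9` → value = 17. No exception raised.
3. `except` is skipped.
Result: 17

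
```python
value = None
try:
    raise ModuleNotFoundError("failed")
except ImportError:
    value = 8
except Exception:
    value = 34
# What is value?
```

Step-by-step execution trace:
1. `raise ModuleNotFoundError(...)` raises ModuleNotFoundError.
2. `except ImportError` matches (ModuleNotFoundError is a subclass of ImportError) → value = 8.
3. `except Exception` is not reached.
Result: 8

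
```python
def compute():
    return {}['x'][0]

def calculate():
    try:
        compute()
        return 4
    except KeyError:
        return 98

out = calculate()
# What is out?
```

Step-by-step execution trace:
1. `calculate()` calls `compute()`.
2. `compute()` evaluates `{}['x'][0]`, which raises KeyError; it propagates to the caller.
3. `return 4` is not reached.
4. `except KeyError` in calculate matches → returns 98.
5. out = 98.
Result: 98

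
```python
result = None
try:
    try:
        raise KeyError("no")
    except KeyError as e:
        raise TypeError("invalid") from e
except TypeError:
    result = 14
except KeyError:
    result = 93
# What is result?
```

Step-by-step execution trace:
1. Inner try raises KeyError; inner `except KeyError as e` catches it.
2. `raise TypeError(...) from e` raises TypeError (KeyError is attached as __cause__, but only TypeError is active).
3. Outer `except TypeError` matches → result = 14.
4. `except KeyError` is not reached.
Result: 14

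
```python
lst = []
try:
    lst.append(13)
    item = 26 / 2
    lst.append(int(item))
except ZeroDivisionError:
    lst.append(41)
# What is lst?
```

Step-by-step execution trace:
1. try: `lst.append(13)` → lst = [13].
2. `item = 26 / 2` → item = 13.0. No exception raised.
3. `lst.append(int(item))` → lst = [13, 13].
4. `except ZeroDivisionError` is skipped (no exception was raised).
Result: [13, 13]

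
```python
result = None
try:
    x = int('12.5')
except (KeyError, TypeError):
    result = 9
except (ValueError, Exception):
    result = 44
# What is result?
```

Step-by-step execution trace:
1. `x = int('12.5')` raises ValueError.
2. `except (KeyError, TypeError)` does not match ValueError; skipped.
3. `except (ValueError, Exception)` matches (ValueError is in the tuple) → result = 44.
Result: 44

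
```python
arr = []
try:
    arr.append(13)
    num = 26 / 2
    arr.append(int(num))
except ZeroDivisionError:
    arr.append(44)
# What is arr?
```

Step-by-step execution trace:
1. try: `arr.append(13)` → arr = [13].
2. `num = 26 / 2` → num = 13.0. No exception raised.
3. `arr.append(int(num))` → arr = [13, 13].
4. `except ZeroDivisionError` is skipped (no exception was raised).
Result: [13, 13]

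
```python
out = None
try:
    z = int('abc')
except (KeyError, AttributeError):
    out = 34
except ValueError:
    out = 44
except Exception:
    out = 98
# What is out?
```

Step-by-step execution trace:
1. `z = int('abc')` raises ValueError.
2. `except (KeyError, AttributeError)` does not match ValueError; skipped.
3. `except ValueError` matches (exact type match) → out = 44.
4. `except Exception` is not reached.
Result: 44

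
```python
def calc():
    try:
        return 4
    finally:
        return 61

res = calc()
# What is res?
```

Step-by-step execution trace:
1. `calc()` enters try: `return 4` sets pending return value 4.
2. Before returning, `finally: return 61` runs and overrides the pending return.
3. calc() returns 61 → res = 61.
Result: 61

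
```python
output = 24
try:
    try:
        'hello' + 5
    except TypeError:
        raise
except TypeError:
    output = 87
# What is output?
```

Step-by-step execution trace:
1. Inner try: `'hello' + 5` raises TypeError.
2. Inner `except TypeError` matches; bare `raise` re-raises the same TypeError.
3. Outer `except TypeError` matches → output = 87.
Result: 87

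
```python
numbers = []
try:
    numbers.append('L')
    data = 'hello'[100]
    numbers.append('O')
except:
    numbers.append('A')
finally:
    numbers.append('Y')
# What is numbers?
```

Step-by-step execution trace:
1. try: `numbers.append('L')` → numbers = ['L'].
2. `data = 'hello'[100]` raises IndexError; `numbers.append('O')` is not reached.
3. bare `except` matches → `numbers.append('A')` → numbers = ['L', 'A'].
4. finally always runs: `numbers.append('Y')` → numbers = ['L', 'A', 'Y'].
Result: ['L', 'A', 'Y']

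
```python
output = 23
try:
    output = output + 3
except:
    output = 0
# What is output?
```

Step-by-step execution trace:
1. output starts at 23.
2. try: `output = output + 3` → output = 26. No exception raised.
3. `except` is skipped.
Result: 26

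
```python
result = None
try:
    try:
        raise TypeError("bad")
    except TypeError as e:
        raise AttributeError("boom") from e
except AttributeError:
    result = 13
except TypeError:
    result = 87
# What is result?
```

Step-by-step execution trace:
1. Inner try raises TypeError; inner `except TypeError as e` catches it.
2. `raise AttributeError(...) from e` raises AttributeError (TypeError is attached as __cause__, but only AttributeError is active).
3. Outer `except AttributeError` matches → result = 13.
4. `except TypeError` is not reached.
Result: 13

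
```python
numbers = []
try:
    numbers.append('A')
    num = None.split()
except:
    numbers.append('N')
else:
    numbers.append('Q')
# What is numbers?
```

Step-by-step execution trace:
1. try: `numbers.append('A')` → numbers = ['A'].
2. `num = None.split()` raises AttributeError.
3. bare `except` matches → `numbers.append('N')` → numbers = ['A', 'N'].
4. `else` is skipped (an exception was raised).
Result: ['A', 'N']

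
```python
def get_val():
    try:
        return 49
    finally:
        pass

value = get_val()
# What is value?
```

Step-by-step execution trace:
1. `get_val()` enters try: `return 49` sets pending return value 49.
2. Before returning, `finally: pass` runs (no effect).
3. get_val() returns 49 → value = 49.
Result: 49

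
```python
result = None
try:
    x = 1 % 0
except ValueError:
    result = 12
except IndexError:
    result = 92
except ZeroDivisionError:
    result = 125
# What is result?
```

Step-by-step execution trace:
1. `x = 1 % 0` raises ZeroDivisionError.
2. `except ValueError` does not match ZeroDivisionError; skipped.
3. `except IndexError` does not match ZeroDivisionError; skipped.
4. `except ZeroDivisionError` matches → result = 125.
Result: 125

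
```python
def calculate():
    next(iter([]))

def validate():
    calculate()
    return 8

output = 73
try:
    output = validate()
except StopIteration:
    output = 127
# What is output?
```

Step-by-step execution trace:
1. output starts at 73.
2. try: `validate()` calls `calculate()`.
3. `calculate()` evaluates `next(iter([]))`, which raises StopIteration; it propagates through validate (uncaught).
4. `return 8` in validate is not reached; the assignment to output does not complete.
5. `except StopIteration` matches → output = 127.
Result: 127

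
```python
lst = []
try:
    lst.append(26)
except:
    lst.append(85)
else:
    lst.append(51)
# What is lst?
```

Step-by-step execution trace:
1. try: `lst.append(26)` → lst = [26]. No exception raised.
2. `except` is skipped.
3. `else` runs (try completed without exception): `lst.append(51)` → lst = [26, 51].
Result: [26, 51]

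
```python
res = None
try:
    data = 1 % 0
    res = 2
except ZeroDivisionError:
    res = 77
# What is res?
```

Step-by-step execution trace:
1. `data = 1 % 0` raises ZeroDivisionError.
2. `res = 2` is not reached.
3. `except ZeroDivisionError` matches → res = 77.
Result: 77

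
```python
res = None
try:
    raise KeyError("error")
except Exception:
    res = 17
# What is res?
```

Step-by-step execution trace:
1. `raise KeyError(...)` raises KeyError.
2. `except Exception` matches (KeyError is a subclass of Exception) → res = 17.
Result: 17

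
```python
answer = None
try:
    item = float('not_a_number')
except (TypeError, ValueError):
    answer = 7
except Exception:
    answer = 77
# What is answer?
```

Step-by-step execution trace:
1. `item = float('not_a_number')` raises ValueError.
2. `except (TypeError, ValueError)` matches (ValueError is in the tuple) → answer = 7.
3. `except Exception` is not reached.
Result: 7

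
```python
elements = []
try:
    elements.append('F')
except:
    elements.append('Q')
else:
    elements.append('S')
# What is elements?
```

Step-by-step execution trace:
1. try: `elements.append('F')` → elements = ['F']. No exception raised.
2. `except` is skipped.
3. `else` runs (try completed without exception): `elements.append('S')` → elements = ['F', 'S'].
Result: ['F', 'S']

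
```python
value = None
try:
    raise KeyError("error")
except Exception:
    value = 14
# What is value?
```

Step-by-step execution trace:
1. `raise KeyError(...)` raises KeyError.
2. `except Exception` matches (KeyError is a subclass of Exception) → value = 14.
Result: 14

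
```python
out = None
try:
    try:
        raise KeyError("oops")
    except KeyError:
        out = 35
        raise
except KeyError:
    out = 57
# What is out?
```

Step-by-step execution trace:
1. Inner try: `raise KeyError("oops")` raises KeyError.
2. Inner `except KeyError` matches → out = 35.
3. bare `raise` re-raises the same KeyError.
4. Outer `except KeyError` matches → out = 57.
Result: 57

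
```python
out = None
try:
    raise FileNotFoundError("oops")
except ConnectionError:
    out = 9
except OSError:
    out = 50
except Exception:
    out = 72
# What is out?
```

Step-by-step execution trace:
1. `raise FileNotFoundError(...)` raises FileNotFoundError.
2. `except ConnectionError` does not match (FileNotFoundError is not a subclass of ConnectionError); skipped.
3. `except OSError` matches (FileNotFoundError is a subclass of OSError) → out = 50.
4. `except Exception` is not reached.
Result: 50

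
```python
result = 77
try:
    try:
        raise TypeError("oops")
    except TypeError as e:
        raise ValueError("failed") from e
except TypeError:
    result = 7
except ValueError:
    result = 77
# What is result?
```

Step-by-step execution trace:
1. Inner try raises TypeError; inner `except TypeError as e` catches it.
2. `raise ValueError(...) from e` raises ValueError (TypeError is attached as __cause__, but only ValueError is active).
3. Outer `except TypeError` does not match ValueError; skipped.
4. Outer `except ValueError` matches → result = 77.
Result: 77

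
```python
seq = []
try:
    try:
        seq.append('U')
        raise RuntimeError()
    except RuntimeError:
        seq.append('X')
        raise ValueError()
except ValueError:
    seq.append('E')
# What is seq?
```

Step-by-step execution trace:
1. Inner try: `seq.append('U')` → seq = ['U'].
2. `raise RuntimeError()` raises RuntimeError.
3. Inner `except RuntimeError` matches → `seq.append('X')` → seq = ['U', 'X'].
4. `raise ValueError()` raises ValueError; propagates to outer try.
5. Outer `except ValueError` matches → `seq.append('E')` → seq = ['U', 'X', 'E'].
Result: ['U', 'X', 'E']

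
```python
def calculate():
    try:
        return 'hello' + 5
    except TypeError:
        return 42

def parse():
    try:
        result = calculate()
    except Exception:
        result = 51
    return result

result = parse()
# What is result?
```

Step-by-step execution trace:
1. `parse()` calls `calculate()`.
2. In calculate: `'hello' + 5` raises TypeError; `except TypeError` catches it → returns 42.
3. In parse: `result = calculate()` → result = 42. No exception reaches parse.
4. `except Exception` is skipped; parse returns 42.
5. result = 42.
Result: 42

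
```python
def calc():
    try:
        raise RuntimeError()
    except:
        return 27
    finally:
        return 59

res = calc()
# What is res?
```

Step-by-step execution trace:
1. `calc()` enters try: `raise RuntimeError()` raises RuntimeError.
2. bare `except` matches → `return 27` sets pending return value 27.
3. Before returning, `finally: return 59` runs and overrides the pending return.
4. calc() returns 59 → res = 59.
Result: 59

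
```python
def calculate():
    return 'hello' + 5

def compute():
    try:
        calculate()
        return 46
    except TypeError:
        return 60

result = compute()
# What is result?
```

Step-by-step execution trace:
1. `compute()` calls `calculate()`.
2. `calculate()` evaluates `'hello' + 5`, which raises TypeError; it propagates to the caller.
3. `return 46` is not reached.
4. `except TypeError` in compute matches → returns 60.
5. result = 60.
Result: 60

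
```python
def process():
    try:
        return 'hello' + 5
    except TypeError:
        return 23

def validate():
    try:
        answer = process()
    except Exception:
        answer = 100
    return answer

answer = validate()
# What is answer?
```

Step-by-step execution trace:
1. `validate()` calls `process()`.
2. In process: `'hello' + 5` raises TypeError; `except TypeError` catches it → returns 23.
3. In validate: `answer = process()` → answer = 23. No exception reaches validate.
4. `except Exception` is skipped; validate returns 23.
5. answer = 23.
Result: 23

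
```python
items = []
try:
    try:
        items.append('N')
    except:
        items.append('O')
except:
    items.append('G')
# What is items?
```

Step-by-step execution trace:
1. Inner try: `items.append('N')` → items = ['N']. No exception raised.
2. Inner `except` is skipped.
3. Inner try completes normally; outer `except` is skipped.
Result: ['N']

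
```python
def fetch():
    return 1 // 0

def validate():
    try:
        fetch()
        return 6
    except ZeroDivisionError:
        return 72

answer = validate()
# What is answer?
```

Step-by-step execution trace:
1. `validate()` calls `fetch()`.
2. `fetch()` evaluates `1 // 0`, which raises ZeroDivisionError; it propagates to the caller.
3. `return 6` is not reached.
4. `except ZeroDivisionError` in validate matches → returns 72.
5. answer = 72.
Result: 72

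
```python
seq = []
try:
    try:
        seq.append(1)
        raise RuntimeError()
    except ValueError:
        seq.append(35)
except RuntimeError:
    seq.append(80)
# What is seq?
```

Step-by-step execution trace:
1. Inner try: `seq.append(1)` → seq = [1].
2. `raise RuntimeError()` raises RuntimeError.
3. Inner `except ValueError` does not match RuntimeError; exception propagates to outer try.
4. Outer `except RuntimeError` matches → `seq.append(80)` → seq = [1, 80].
Result: [1, 80]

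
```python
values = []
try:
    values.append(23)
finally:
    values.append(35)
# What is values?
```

Step-by-step execution trace:
1. try: `values.append(23)` → values = [23].
2. The try body completes without raising.
3. finally always runs: `values.append(35)` → values = [23, 35].
Result: [23, 35]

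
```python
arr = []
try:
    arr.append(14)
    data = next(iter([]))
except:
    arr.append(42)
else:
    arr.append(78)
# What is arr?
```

Step-by-step execution trace:
1. try: `arr.append(14)` → arr = [14].
2. `data = next(iter([]))` raises StopIteration.
3. bare `except` matches → `arr.append(42)` → arr = [14, 42].
4. `else` is skipped (an exception was raised).
Result: [14, 42]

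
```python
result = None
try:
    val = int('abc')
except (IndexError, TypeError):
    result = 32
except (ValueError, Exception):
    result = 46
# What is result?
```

Step-by-step execution trace:
1. `val = int('abc')` raises ValueError.
2. `except (IndexError, TypeError)` does not match ValueError; skipped.
3. `except (ValueError, Exception)` matches (ValueError is in the tuple) → result = 46.
Result: 46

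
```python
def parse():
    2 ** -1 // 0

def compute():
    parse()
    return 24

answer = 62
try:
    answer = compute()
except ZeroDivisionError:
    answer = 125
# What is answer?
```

Step-by-step execution trace:
1. answer starts at 62.
2. try: `compute()` calls `parse()`.
3. `parse()` evaluates `2 ** -1 // 0`, which raises ZeroDivisionError; it propagates through compute (uncaught).
4. `return 24` in compute is not reached; the assignment to answer does not complete.
5. `except ZeroDivisionError` matches → answer = 125.
Result: 125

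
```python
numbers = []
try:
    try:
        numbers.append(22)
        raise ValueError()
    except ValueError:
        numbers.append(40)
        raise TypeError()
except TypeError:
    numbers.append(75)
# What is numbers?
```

Step-by-step execution trace:
1. Inner try: `numbers.append(22)` → numbers = [22].
2. `raise ValueError()` raises ValueError.
3. Inner `except ValueError` matches → `numbers.append(40)` → numbers = [22, 40].
4. `raise TypeError()` raises TypeError; propagates to outer try.
5. Outer `except TypeError` matches → `numbers.append(75)` → numbers = [22, 40, 75].
Result: [22, 40, 75]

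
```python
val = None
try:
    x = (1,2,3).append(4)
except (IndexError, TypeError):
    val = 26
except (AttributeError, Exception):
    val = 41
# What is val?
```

Step-by-step execution trace:
1. `x = (1,2,3).append(4)` raises AttributeError.
2. `except (IndexError, TypeError)` does not match AttributeError; skipped.
3. `except (AttributeError, Exception)` matches (AttributeError is in the tuple) → val = 41.
Result: 41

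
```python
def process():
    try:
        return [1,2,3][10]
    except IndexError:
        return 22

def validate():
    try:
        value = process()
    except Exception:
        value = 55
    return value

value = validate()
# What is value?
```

Step-by-step execution trace:
1. `validate()` calls `process()`.
2. In process: `[1,2,3][10]` raises IndexError; `except IndexError` catches it → returns 22.
3. In validate: `value = process()` → value = 22. No exception reaches validate.
4. `except Exception` is skipped; validate returns 22.
5. value = 22.
Result: 22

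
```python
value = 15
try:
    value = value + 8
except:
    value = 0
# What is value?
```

Step-by-step execution trace:
1. value starts at 15.
2. try: `value = value + 8` → value = 23. No exception raised.
3. `except` is skipped.
Result: 23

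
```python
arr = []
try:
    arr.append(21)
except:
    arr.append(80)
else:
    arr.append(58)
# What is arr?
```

Step-by-step execution trace:
1. try: `arr.append(21)` → arr = [21]. No exception raised.
2. `except` is skipped.
3. `else` runs (try completed without exception): `arr.append(58)` → arr = [21, 58].
Result: [21, 58]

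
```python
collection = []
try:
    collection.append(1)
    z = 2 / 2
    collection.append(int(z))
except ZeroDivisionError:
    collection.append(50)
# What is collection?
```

Step-by-step execution trace:
1. try: `collection.append(1)` → collection = [1].
2. `z = 2 / 2` → z = 1.0. No exception raised.
3. `collection.append(int(z))` → collection = [1, 1].
4. `except ZeroDivisionError` is skipped (no exception was raised).
Result: [1, 1]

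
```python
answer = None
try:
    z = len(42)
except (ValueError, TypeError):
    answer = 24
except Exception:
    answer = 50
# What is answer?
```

Step-by-step execution trace:
1. `z = len(42)` raises TypeError.
2. `except (ValueError, TypeError)` matches (TypeError is in the tuple) → answer = 24.
3. `except Exception` is not reached.
Result: 24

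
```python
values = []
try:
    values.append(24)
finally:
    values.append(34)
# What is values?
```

Step-by-step execution trace:
1. try: `values.append(24)` → values = [24].
2. The try body completes without raising.
3. finally always runs: `values.append(34)` → values = [24, 34].
Result: [24, 34]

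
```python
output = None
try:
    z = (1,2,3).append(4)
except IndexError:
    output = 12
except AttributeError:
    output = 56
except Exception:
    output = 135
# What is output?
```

Step-by-step execution trace:
1. `z = (1,2,3).append(4)` raises AttributeError.
2. `except IndexError` does not match AttributeError; skipped.
3. `except AttributeError` matches → output = 56.
4. Remaining except clauses are skipped.
Result: 56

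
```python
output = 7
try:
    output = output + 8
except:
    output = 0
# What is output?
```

Step-by-step execution trace:
1. output starts at 7.
2. try: `output = output + 8` → output = 15. No exception raised.
3. `except` is skipped.
Result: 15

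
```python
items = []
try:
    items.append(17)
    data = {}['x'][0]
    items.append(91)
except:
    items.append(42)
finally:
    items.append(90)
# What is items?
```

Step-by-step execution trace:
1. try: `items.append(17)` → items = [17].
2. `data = {}['x'][0]` raises KeyError; `items.append(91)` is not reached.
3. bare `except` matches → `items.append(42)` → items = [17, 42].
4. finally always runs: `items.append(90)` → items = [17, 42, 90].
Result: [17, 42, 90]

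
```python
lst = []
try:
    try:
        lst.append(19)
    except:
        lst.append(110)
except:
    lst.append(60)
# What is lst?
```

Step-by-step execution trace:
1. Inner try: `lst.append(19)` → lst = [19]. No exception raised.
2. Inner `except` is skipped.
3. Inner try completes normally; outer `except` is skipped.
Result: [19]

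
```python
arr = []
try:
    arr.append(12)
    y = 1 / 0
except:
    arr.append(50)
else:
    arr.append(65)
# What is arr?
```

Step-by-step execution trace:
1. try: `arr.append(12)` → arr = [12].
2. `y = 1 / 0` raises ZeroDivisionError.
3. bare `except` matches → `arr.append(50)` → arr = [12, 50].
4. `else` is skipped (an exception was raised).
Result: [12, 50]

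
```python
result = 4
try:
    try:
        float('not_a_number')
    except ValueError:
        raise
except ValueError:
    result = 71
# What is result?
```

Step-by-step execution trace:
1. Inner try: `float('not_a_number')` raises ValueError.
2. Inner `except ValueError` matches; bare `raise` re-raises the same ValueError.
3. Outer `except ValueError` matches → result = 71.
Result: 71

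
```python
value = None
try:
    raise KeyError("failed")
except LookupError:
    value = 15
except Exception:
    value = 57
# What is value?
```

Step-by-step execution trace:
1. `raise KeyError(...)` raises KeyError.
2. `except LookupError` matches (KeyError is a subclass of LookupError) → value = 15.
3. `except Exception` is not reached.
Result: 15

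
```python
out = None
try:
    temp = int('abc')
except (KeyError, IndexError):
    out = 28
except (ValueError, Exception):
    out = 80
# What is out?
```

Step-by-step execution trace:
1. `temp = int('abc')` raises ValueError.
2. `except (KeyError, IndexError)` does not match ValueError; skipped.
3. `except (ValueError, Exception)` matches (ValueError is in the tuple) → out = 80.
Result: 80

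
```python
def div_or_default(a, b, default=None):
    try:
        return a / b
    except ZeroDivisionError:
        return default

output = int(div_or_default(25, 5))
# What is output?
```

Step-by-step execution trace:
1. `div_or_default(25, 5)` enters try: `return 25 / 5` → returns 5.0. No exception raised.
2. `except ZeroDivisionError` is skipped.
3. `int(5.0)` → 5 → output = 5.
Result: 5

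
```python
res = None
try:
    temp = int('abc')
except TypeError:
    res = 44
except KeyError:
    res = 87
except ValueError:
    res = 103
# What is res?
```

Step-by-step execution trace:
1. `temp = int('abc')` raises ValueError.
2. `except TypeError` does not match ValueError; skipped.
3. `except KeyError` does not match ValueError; skipped.
4. `except ValueError` matches → res = 103.
Result: 103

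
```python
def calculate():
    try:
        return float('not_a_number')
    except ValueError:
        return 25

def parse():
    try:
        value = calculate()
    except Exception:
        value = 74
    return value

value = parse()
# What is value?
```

Step-by-step execution trace:
1. `parse()` calls `calculate()`.
2. In calculate: `float('not_a_number')` raises ValueError; `except ValueError` catches it → returns 25.
3. In parse: `value = calculate()` → value = 25. No exception reaches parse.
4. `except Exception` is skipped; parse returns 25.
5. value = 25.
Result: 25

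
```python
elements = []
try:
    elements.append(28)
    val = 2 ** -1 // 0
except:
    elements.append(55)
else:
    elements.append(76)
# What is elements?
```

Step-by-step execution trace:
1. try: `elements.append(28)` → elements = [28].
2. `val = 2 ** -1 // 0` raises ZeroDivisionError.
3. bare `except` matches → `elements.append(55)` → elements = [28, 55].
4. `else` is skipped (an exception was raised).
Result: [28, 55]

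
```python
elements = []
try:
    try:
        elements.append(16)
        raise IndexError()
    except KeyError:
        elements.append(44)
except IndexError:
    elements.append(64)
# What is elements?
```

Step-by-step execution trace:
1. Inner try: `elements.append(16)` → elements = [16].
2. `raise IndexError()` raises IndexError.
3. Inner `except KeyError` does not match IndexError; exception propagates to outer try.
4. Outer `except IndexError` matches → `elements.append(64)` → elements = [16, 64].
Result: [16, 64]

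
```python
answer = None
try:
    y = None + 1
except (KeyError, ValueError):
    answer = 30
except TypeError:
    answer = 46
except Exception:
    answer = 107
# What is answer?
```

Step-by-step execution trace:
1. `y = None + 1` raises TypeError.
2. `except (KeyError, ValueError)` does not match TypeError; skipped.
3. `except TypeError` matches (exact type match) → answer = 46.
4. `except Exception` is not reached.
Result: 46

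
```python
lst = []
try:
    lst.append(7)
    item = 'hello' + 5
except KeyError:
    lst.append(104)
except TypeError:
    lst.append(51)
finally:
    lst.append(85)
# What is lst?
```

Step-by-step execution trace:
1. try: `lst.append(7)` → lst = [7].
2. `item = 'hello' + 5` raises TypeError.
3. `except KeyError` does not match TypeError; skipped.
4. `except TypeError` matches → `lst.append(51)` → lst = [7, 51].
5. finally always runs: `lst.append(85)` → lst = [7, 51, 85].
Result: [7, 51, 85]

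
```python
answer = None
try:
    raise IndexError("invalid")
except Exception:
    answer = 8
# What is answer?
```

Step-by-step execution trace:
1. `raise IndexError(...)` raises IndexError.
2. `except Exception` matches (IndexError is a subclass of Exception) → answer = 8.
Result: 8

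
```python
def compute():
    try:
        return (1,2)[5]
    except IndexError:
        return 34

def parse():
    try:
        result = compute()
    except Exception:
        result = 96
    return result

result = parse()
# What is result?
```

Step-by-step execution trace:
1. `parse()` calls `compute()`.
2. In compute: `(1,2)[5]` raises IndexError; `except IndexError` catches it → returns 34.
3. In parse: `result = compute()` → result = 34. No exception reaches parse.
4. `except Exception` is skipped; parse returns 34.
5. result = 34.
Result: 34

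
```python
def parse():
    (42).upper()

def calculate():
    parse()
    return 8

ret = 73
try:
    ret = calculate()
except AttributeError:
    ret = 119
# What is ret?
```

Step-by-step execution trace:
1. ret starts at 73.
2. try: `calculate()` calls `parse()`.
3. `parse()` evaluates `(42).upper()`, which raises AttributeError; it propagates through calculate (uncaught).
4. `return 8` in calculate is not reached; the assignment to ret does not complete.
5. `except AttributeError` matches → ret = 119.
Result: 119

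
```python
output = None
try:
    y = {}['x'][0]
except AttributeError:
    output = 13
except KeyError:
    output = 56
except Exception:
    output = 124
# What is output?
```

Step-by-step execution trace:
1. `y = {}['x'][0]` raises KeyError.
2. `except AttributeError` does not match KeyError; skipped.
3. `except KeyError` matches → output = 56.
4. Remaining except clauses are skipped.
Result: 56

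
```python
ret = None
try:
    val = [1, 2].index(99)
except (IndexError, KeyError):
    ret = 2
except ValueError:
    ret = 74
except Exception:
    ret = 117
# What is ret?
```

Step-by-step execution trace:
1. `val = [1, 2].index(99)` raises ValueError.
2. `except (IndexError, KeyError)` does not match ValueError; skipped.
3. `except ValueError` matches (exact type match) → ret = 74.
4. `except Exception` is not reached.
Result: 74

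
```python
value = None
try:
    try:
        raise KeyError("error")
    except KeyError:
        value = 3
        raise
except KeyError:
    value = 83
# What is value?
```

Step-by-step execution trace:
1. Inner try: `raise KeyError("error")` raises KeyError.
2. Inner `except KeyError` matches → value = 3.
3. bare `raise` re-raises the same KeyError.
4. Outer `except KeyError` matches → value = 83.
Result: 83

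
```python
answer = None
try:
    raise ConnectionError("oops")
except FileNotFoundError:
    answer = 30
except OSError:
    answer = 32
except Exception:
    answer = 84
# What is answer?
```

Step-by-step execution trace:
1. `raise ConnectionError(...)` raises ConnectionError.
2. `except FileNotFoundError` does not match (ConnectionError is not a subclass of FileNotFoundError); skipped.
3. `except OSError` matches (ConnectionError is a subclass of OSError) → answer = 32.
4. `except Exception` is not reached.
Result: 32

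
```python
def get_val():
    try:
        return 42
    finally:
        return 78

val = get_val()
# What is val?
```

Step-by-step execution trace:
1. `get_val()` enters try: `return 42` sets pending return value 42.
2. Before returning, `finally: return 78` runs and overrides the pending return.
3. get_val() returns 78 → val = 78.
Result: 78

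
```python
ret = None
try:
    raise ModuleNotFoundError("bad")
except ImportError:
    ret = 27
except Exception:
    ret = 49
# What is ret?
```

Step-by-step execution trace:
1. `raise ModuleNotFoundError(...)` raises ModuleNotFoundError.
2. `except ImportError` matches (ModuleNotFoundError is a subclass of ImportError) → ret = 27.
3. `except Exception` is not reached.
Result: 27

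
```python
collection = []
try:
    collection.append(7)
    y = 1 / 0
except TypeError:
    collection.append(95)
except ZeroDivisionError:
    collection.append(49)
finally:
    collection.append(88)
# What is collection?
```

Step-by-step execution trace:
1. try: `collection.append(7)` → collection = [7].
2. `y = 1 / 0` raises ZeroDivisionError.
3. `except TypeError` does not match ZeroDivisionError; skipped.
4. `except ZeroDivisionError` matches → `collection.append(49)` → collection = [7, 49].
5. finally always runs: `collection.append(88)` → collection = [7, 49, 88].
Result: [7, 49, 88]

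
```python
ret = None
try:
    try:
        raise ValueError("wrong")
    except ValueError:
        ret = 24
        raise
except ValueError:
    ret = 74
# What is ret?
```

Step-by-step execution trace:
1. Inner try: `raise ValueError("wrong")` raises ValueError.
2. Inner `except ValueError` matches → ret = 24.
3. bare `raise` re-raises the same ValueError.
4. Outer `except ValueError` matches → ret = 74.
Result: 74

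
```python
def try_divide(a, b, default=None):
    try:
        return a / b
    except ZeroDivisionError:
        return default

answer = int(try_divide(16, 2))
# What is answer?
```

Step-by-step execution trace:
1. `try_divide(16, 2)` enters try: `return 16 / 2` → returns 8.0. No exception raised.
2. `except ZeroDivisionError` is skipped.
3. `int(8.0)` → 8 → answer = 8.
Result: 8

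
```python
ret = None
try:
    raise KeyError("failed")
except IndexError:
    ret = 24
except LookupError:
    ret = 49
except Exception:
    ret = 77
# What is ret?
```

Step-by-step execution trace:
1. `raise KeyError(...)` raises KeyError.
2. `except IndexError` does not match (KeyError is not a subclass of IndexError); skipped.
3. `except LookupError` matches (KeyError is a subclass of LookupError) → ret = 49.
4. `except Exception` is not reached.
Result: 49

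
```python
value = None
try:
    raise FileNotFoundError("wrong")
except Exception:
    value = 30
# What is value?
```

Step-by-step execution trace:
1. `raise FileNotFoundError(...)` raises FileNotFoundError.
2. `except Exception` matches (FileNotFoundError is a subclass of Exception) → value = 30.
Result: 30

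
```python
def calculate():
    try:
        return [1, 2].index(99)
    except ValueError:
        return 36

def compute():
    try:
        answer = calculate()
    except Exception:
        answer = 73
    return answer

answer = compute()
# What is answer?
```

Step-by-step execution trace:
1. `compute()` calls `calculate()`.
2. In calculate: `[1, 2].index(99)` raises ValueError; `except ValueError` catches it → returns 36.
3. In compute: `answer = calculate()` → answer = 36. No exception reaches compute.
4. `except Exception` is skipped; compute returns 36.
5. answer = 36.
Result: 36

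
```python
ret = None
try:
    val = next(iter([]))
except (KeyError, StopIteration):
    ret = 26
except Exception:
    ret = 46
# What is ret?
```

Step-by-step execution trace:
1. `val = next(iter([]))` raises StopIteration.
2. `except (KeyError, StopIteration)` matches (StopIteration is in the tuple) → ret = 26.
3. `except Exception` is not reached.
Result: 26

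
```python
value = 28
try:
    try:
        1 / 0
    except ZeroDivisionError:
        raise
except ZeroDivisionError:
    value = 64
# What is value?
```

Step-by-step execution trace:
1. Inner try: `1 / 0` raises ZeroDivisionError.
2. Inner `except ZeroDivisionError` matches; bare `raise` re-raises the same ZeroDivisionError.
3. Outer `except ZeroDivisionError` matches → value = 64.
Result: 64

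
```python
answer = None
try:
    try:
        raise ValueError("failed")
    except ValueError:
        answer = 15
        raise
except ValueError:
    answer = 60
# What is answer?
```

Step-by-step execution trace:
1. Inner try: `raise ValueError("failed")` raises ValueError.
2. Inner `except ValueError` matches → answer = 15.
3. bare `raise` re-raises the same ValueError.
4. Outer `except ValueError` matches → answer = 60.
Result: 60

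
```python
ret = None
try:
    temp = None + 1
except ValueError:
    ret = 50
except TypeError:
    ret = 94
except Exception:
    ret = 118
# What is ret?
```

Step-by-step execution trace:
1. `temp = None + 1` raises TypeError.
2. `except ValueError` does not match TypeError; skipped.
3. `except TypeError` matches → ret = 94.
4. Remaining except clauses are skipped.
Result: 94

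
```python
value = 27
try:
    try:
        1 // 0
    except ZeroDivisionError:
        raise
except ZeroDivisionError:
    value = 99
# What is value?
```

Step-by-step execution trace:
1. Inner try: `1 // 0` raises ZeroDivisionError.
2. Inner `except ZeroDivisionError` matches; bare `raise` re-raises the same ZeroDivisionError.
3. Outer `except ZeroDivisionError` matches → value = 99.
Result: 99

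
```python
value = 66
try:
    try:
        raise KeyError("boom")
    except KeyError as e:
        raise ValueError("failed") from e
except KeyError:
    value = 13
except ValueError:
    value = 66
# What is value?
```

Step-by-step execution trace:
1. Inner try raises KeyError; inner `except KeyError as e` catches it.
2. `raise ValueError(...) from e` raises ValueError (KeyError is attached as __cause__, but only ValueError is active).
3. Outer `except KeyError` does not match ValueError; skipped.
4. Outer `except ValueError` matches → value = 66.
Result: 66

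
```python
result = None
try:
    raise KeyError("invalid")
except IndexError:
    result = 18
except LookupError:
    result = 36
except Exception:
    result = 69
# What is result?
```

Step-by-step execution trace:
1. `raise KeyError(...)` raises KeyError.
2. `except IndexError` does not match (KeyError is not a subclass of IndexError); skipped.
3. `except LookupError` matches (KeyError is a subclass of LookupError) → result = 36.
4. `except Exception` is not reached.
Result: 36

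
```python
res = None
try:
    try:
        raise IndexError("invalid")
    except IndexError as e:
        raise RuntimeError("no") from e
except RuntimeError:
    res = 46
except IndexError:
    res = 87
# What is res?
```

Step-by-step execution trace:
1. Inner try raises IndexError; inner `except IndexError as e` catches it.
2. `raise RuntimeError(...) from e` raises RuntimeError (IndexError is attached as __cause__, but only RuntimeError is active).
3. Outer `except RuntimeError` matches → res = 46.
4. `except IndexError` is not reached.
Result: 46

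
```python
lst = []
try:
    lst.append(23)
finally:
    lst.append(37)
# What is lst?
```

Step-by-step execution trace:
1. try: `lst.append(23)` → lst = [23].
2. The try body completes without raising.
3. finally always runs: `lst.append(37)` → lst = [23, 37].
Result: [23, 37]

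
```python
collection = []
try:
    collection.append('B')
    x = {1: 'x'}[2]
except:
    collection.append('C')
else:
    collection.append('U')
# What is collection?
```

Step-by-step execution trace:
1. try: `collection.append('B')` → collection = ['B'].
2. `x = {1: 'x'}[2]` raises KeyError.
3. bare `except` matches → `collection.append('C')` → collection = ['B', 'C'].
4. `else` is skipped (an exception was raised).
Result: ['B', 'C']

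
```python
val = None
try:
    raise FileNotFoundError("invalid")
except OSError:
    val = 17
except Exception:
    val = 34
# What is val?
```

Step-by-step execution trace:
1. `raise FileNotFoundError(...)` raises FileNotFoundError.
2. `except OSError` matches (FileNotFoundError is a subclass of OSError) → val = 17.
3. `except Exception` is not reached.
Result: 17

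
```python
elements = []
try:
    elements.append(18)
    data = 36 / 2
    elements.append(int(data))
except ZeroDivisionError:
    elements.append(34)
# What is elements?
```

Step-by-step execution trace:
1. try: `elements.append(18)` → elements = [18].
2. `data = 36 / 2` → data = 18.0. No exception raised.
3. `elements.append(int(data))` → elements = [18, 18].
4. `except ZeroDivisionError` is skipped (no exception was raised).
Result: [18, 18]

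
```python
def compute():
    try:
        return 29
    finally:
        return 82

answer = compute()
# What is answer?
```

Step-by-step execution trace:
1. `compute()` enters try: `return 29` sets pending return value 29.
2. Before returning, `finally: return 82` runs and overrides the pending return.
3. compute() returns 82 → answer = 82.
Result: 82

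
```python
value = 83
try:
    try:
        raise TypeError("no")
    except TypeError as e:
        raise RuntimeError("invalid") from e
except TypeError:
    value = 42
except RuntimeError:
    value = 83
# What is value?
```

Step-by-step execution trace:
1. Inner try raises TypeError; inner `except TypeError as e` catches it.
2. `raise RuntimeError(...) from e` raises RuntimeError (TypeError is attached as __cause__, but only RuntimeError is active).
3. Outer `except TypeError` does not match RuntimeError; skipped.
4. Outer `except RuntimeError` matches → value = 83.
Result: 83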